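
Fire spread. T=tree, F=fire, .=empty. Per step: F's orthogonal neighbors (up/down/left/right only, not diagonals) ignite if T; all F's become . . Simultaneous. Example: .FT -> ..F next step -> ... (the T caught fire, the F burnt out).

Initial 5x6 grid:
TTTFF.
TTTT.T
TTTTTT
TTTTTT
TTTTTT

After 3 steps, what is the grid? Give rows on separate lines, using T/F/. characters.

Step 1: 2 trees catch fire, 2 burn out
  TTF...
  TTTF.T
  TTTTTT
  TTTTTT
  TTTTTT
Step 2: 3 trees catch fire, 2 burn out
  TF....
  TTF..T
  TTTFTT
  TTTTTT
  TTTTTT
Step 3: 5 trees catch fire, 3 burn out
  F.....
  TF...T
  TTF.FT
  TTTFTT
  TTTTTT

F.....
TF...T
TTF.FT
TTTFTT
TTTTTT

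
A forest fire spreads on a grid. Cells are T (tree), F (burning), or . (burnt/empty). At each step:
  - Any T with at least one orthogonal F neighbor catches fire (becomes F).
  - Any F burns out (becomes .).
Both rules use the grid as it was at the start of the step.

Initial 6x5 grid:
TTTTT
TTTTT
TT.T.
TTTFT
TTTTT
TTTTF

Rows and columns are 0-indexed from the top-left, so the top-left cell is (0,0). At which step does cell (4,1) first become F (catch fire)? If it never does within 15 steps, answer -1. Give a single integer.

Step 1: cell (4,1)='T' (+6 fires, +2 burnt)
Step 2: cell (4,1)='T' (+4 fires, +6 burnt)
Step 3: cell (4,1)='F' (+7 fires, +4 burnt)
  -> target ignites at step 3
Step 4: cell (4,1)='.' (+6 fires, +7 burnt)
Step 5: cell (4,1)='.' (+2 fires, +6 burnt)
Step 6: cell (4,1)='.' (+1 fires, +2 burnt)
Step 7: cell (4,1)='.' (+0 fires, +1 burnt)
  fire out at step 7

3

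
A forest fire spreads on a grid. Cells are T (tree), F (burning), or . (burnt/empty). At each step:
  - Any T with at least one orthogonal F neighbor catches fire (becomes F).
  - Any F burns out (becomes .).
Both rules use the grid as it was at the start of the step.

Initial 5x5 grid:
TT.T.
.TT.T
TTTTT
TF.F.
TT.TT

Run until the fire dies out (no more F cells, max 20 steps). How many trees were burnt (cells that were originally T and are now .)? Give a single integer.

Step 1: +5 fires, +2 burnt (F count now 5)
Step 2: +6 fires, +5 burnt (F count now 6)
Step 3: +3 fires, +6 burnt (F count now 3)
Step 4: +1 fires, +3 burnt (F count now 1)
Step 5: +0 fires, +1 burnt (F count now 0)
Fire out after step 5
Initially T: 16, now '.': 24
Total burnt (originally-T cells now '.'): 15

Answer: 15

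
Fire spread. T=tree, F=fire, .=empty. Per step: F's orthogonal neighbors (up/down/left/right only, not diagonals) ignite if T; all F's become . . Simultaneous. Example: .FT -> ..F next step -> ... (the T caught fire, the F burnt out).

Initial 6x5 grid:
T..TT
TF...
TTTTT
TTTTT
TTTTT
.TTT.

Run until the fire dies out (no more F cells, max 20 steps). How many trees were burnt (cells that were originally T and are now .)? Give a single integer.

Answer: 20

Derivation:
Step 1: +2 fires, +1 burnt (F count now 2)
Step 2: +4 fires, +2 burnt (F count now 4)
Step 3: +4 fires, +4 burnt (F count now 4)
Step 4: +5 fires, +4 burnt (F count now 5)
Step 5: +3 fires, +5 burnt (F count now 3)
Step 6: +2 fires, +3 burnt (F count now 2)
Step 7: +0 fires, +2 burnt (F count now 0)
Fire out after step 7
Initially T: 22, now '.': 28
Total burnt (originally-T cells now '.'): 20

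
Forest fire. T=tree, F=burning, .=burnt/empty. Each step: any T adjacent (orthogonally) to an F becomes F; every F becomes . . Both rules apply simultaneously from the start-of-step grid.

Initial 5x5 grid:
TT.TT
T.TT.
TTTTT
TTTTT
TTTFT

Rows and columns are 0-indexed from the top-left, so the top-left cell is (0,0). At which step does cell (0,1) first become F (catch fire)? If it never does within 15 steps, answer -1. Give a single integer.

Step 1: cell (0,1)='T' (+3 fires, +1 burnt)
Step 2: cell (0,1)='T' (+4 fires, +3 burnt)
Step 3: cell (0,1)='T' (+5 fires, +4 burnt)
Step 4: cell (0,1)='T' (+4 fires, +5 burnt)
Step 5: cell (0,1)='T' (+2 fires, +4 burnt)
Step 6: cell (0,1)='T' (+1 fires, +2 burnt)
Step 7: cell (0,1)='T' (+1 fires, +1 burnt)
Step 8: cell (0,1)='F' (+1 fires, +1 burnt)
  -> target ignites at step 8
Step 9: cell (0,1)='.' (+0 fires, +1 burnt)
  fire out at step 9

8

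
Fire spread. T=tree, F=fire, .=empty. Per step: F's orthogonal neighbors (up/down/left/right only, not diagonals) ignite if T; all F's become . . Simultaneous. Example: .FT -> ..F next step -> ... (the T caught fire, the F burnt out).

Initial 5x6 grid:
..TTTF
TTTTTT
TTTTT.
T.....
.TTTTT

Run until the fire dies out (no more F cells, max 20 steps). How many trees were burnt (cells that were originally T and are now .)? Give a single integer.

Answer: 15

Derivation:
Step 1: +2 fires, +1 burnt (F count now 2)
Step 2: +2 fires, +2 burnt (F count now 2)
Step 3: +3 fires, +2 burnt (F count now 3)
Step 4: +2 fires, +3 burnt (F count now 2)
Step 5: +2 fires, +2 burnt (F count now 2)
Step 6: +2 fires, +2 burnt (F count now 2)
Step 7: +1 fires, +2 burnt (F count now 1)
Step 8: +1 fires, +1 burnt (F count now 1)
Step 9: +0 fires, +1 burnt (F count now 0)
Fire out after step 9
Initially T: 20, now '.': 25
Total burnt (originally-T cells now '.'): 15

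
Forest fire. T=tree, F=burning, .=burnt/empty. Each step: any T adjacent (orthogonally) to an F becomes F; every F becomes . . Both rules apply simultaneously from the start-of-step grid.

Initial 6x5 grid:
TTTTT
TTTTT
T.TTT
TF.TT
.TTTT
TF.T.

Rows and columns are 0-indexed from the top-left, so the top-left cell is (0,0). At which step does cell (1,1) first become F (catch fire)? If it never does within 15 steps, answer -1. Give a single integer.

Step 1: cell (1,1)='T' (+3 fires, +2 burnt)
Step 2: cell (1,1)='T' (+2 fires, +3 burnt)
Step 3: cell (1,1)='T' (+2 fires, +2 burnt)
Step 4: cell (1,1)='F' (+5 fires, +2 burnt)
  -> target ignites at step 4
Step 5: cell (1,1)='.' (+4 fires, +5 burnt)
Step 6: cell (1,1)='.' (+4 fires, +4 burnt)
Step 7: cell (1,1)='.' (+2 fires, +4 burnt)
Step 8: cell (1,1)='.' (+1 fires, +2 burnt)
Step 9: cell (1,1)='.' (+0 fires, +1 burnt)
  fire out at step 9

4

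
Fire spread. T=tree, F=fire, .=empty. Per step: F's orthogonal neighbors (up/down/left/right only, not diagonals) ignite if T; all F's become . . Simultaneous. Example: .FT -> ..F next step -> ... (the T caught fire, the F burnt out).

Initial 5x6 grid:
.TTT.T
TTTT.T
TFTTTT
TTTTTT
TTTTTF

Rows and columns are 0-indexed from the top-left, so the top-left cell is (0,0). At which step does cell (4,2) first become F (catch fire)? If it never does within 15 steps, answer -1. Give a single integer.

Step 1: cell (4,2)='T' (+6 fires, +2 burnt)
Step 2: cell (4,2)='T' (+10 fires, +6 burnt)
Step 3: cell (4,2)='F' (+7 fires, +10 burnt)
  -> target ignites at step 3
Step 4: cell (4,2)='.' (+2 fires, +7 burnt)
Step 5: cell (4,2)='.' (+0 fires, +2 burnt)
  fire out at step 5

3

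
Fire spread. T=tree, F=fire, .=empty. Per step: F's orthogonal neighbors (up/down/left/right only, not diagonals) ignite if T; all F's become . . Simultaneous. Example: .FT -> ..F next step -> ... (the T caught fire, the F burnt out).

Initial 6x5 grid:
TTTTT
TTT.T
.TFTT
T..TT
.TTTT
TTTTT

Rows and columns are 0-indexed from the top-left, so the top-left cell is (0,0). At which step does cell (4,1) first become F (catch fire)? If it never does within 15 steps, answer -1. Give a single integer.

Step 1: cell (4,1)='T' (+3 fires, +1 burnt)
Step 2: cell (4,1)='T' (+4 fires, +3 burnt)
Step 3: cell (4,1)='T' (+6 fires, +4 burnt)
Step 4: cell (4,1)='T' (+5 fires, +6 burnt)
Step 5: cell (4,1)='F' (+3 fires, +5 burnt)
  -> target ignites at step 5
Step 6: cell (4,1)='.' (+1 fires, +3 burnt)
Step 7: cell (4,1)='.' (+1 fires, +1 burnt)
Step 8: cell (4,1)='.' (+0 fires, +1 burnt)
  fire out at step 8

5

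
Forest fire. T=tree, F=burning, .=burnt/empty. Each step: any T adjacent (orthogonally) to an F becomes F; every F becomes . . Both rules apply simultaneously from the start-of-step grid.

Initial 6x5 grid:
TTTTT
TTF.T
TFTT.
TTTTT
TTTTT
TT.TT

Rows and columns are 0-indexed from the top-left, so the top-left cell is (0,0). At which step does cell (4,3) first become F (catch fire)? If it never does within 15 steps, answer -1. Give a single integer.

Step 1: cell (4,3)='T' (+5 fires, +2 burnt)
Step 2: cell (4,3)='T' (+7 fires, +5 burnt)
Step 3: cell (4,3)='T' (+6 fires, +7 burnt)
Step 4: cell (4,3)='F' (+4 fires, +6 burnt)
  -> target ignites at step 4
Step 5: cell (4,3)='.' (+2 fires, +4 burnt)
Step 6: cell (4,3)='.' (+1 fires, +2 burnt)
Step 7: cell (4,3)='.' (+0 fires, +1 burnt)
  fire out at step 7

4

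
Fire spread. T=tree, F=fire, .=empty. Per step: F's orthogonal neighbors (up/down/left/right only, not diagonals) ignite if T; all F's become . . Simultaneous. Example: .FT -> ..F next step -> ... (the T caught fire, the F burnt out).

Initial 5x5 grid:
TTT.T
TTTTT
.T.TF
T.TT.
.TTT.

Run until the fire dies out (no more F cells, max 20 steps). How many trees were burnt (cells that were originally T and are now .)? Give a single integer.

Step 1: +2 fires, +1 burnt (F count now 2)
Step 2: +3 fires, +2 burnt (F count now 3)
Step 3: +3 fires, +3 burnt (F count now 3)
Step 4: +3 fires, +3 burnt (F count now 3)
Step 5: +4 fires, +3 burnt (F count now 4)
Step 6: +1 fires, +4 burnt (F count now 1)
Step 7: +0 fires, +1 burnt (F count now 0)
Fire out after step 7
Initially T: 17, now '.': 24
Total burnt (originally-T cells now '.'): 16

Answer: 16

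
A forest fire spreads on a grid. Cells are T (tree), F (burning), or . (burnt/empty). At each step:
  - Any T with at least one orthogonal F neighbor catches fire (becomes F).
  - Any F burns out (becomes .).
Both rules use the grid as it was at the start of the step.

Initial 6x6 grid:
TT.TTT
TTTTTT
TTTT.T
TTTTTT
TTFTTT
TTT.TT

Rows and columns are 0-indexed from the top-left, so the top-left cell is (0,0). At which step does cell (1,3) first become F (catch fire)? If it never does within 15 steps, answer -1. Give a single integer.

Step 1: cell (1,3)='T' (+4 fires, +1 burnt)
Step 2: cell (1,3)='T' (+6 fires, +4 burnt)
Step 3: cell (1,3)='T' (+8 fires, +6 burnt)
Step 4: cell (1,3)='F' (+5 fires, +8 burnt)
  -> target ignites at step 4
Step 5: cell (1,3)='.' (+5 fires, +5 burnt)
Step 6: cell (1,3)='.' (+3 fires, +5 burnt)
Step 7: cell (1,3)='.' (+1 fires, +3 burnt)
Step 8: cell (1,3)='.' (+0 fires, +1 burnt)
  fire out at step 8

4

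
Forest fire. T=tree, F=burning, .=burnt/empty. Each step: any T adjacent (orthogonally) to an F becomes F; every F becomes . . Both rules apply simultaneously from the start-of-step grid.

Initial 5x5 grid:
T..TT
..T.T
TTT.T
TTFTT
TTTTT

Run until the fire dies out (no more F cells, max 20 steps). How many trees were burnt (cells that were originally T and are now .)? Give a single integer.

Answer: 17

Derivation:
Step 1: +4 fires, +1 burnt (F count now 4)
Step 2: +6 fires, +4 burnt (F count now 6)
Step 3: +4 fires, +6 burnt (F count now 4)
Step 4: +1 fires, +4 burnt (F count now 1)
Step 5: +1 fires, +1 burnt (F count now 1)
Step 6: +1 fires, +1 burnt (F count now 1)
Step 7: +0 fires, +1 burnt (F count now 0)
Fire out after step 7
Initially T: 18, now '.': 24
Total burnt (originally-T cells now '.'): 17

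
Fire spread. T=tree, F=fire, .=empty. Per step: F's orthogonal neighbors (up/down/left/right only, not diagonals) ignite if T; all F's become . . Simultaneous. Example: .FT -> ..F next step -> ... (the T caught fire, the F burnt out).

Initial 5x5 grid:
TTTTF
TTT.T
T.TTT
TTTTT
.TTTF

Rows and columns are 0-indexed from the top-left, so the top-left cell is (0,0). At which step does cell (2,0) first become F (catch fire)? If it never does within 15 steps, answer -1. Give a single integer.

Step 1: cell (2,0)='T' (+4 fires, +2 burnt)
Step 2: cell (2,0)='T' (+4 fires, +4 burnt)
Step 3: cell (2,0)='T' (+5 fires, +4 burnt)
Step 4: cell (2,0)='T' (+4 fires, +5 burnt)
Step 5: cell (2,0)='T' (+2 fires, +4 burnt)
Step 6: cell (2,0)='F' (+1 fires, +2 burnt)
  -> target ignites at step 6
Step 7: cell (2,0)='.' (+0 fires, +1 burnt)
  fire out at step 7

6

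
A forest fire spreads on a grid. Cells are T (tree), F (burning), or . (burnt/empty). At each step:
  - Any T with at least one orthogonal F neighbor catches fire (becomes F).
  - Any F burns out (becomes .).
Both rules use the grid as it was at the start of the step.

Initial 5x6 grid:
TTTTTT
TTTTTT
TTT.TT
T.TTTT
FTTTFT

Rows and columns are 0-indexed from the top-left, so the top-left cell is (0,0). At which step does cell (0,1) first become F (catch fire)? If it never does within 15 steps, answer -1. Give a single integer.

Step 1: cell (0,1)='T' (+5 fires, +2 burnt)
Step 2: cell (0,1)='T' (+5 fires, +5 burnt)
Step 3: cell (0,1)='T' (+5 fires, +5 burnt)
Step 4: cell (0,1)='T' (+6 fires, +5 burnt)
Step 5: cell (0,1)='F' (+4 fires, +6 burnt)
  -> target ignites at step 5
Step 6: cell (0,1)='.' (+1 fires, +4 burnt)
Step 7: cell (0,1)='.' (+0 fires, +1 burnt)
  fire out at step 7

5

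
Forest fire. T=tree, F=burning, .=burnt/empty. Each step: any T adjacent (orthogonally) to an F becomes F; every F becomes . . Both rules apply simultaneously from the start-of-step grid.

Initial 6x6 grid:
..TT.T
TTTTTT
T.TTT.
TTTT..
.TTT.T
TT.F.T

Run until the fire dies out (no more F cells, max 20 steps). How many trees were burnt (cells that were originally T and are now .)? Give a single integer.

Answer: 22

Derivation:
Step 1: +1 fires, +1 burnt (F count now 1)
Step 2: +2 fires, +1 burnt (F count now 2)
Step 3: +3 fires, +2 burnt (F count now 3)
Step 4: +5 fires, +3 burnt (F count now 5)
Step 5: +5 fires, +5 burnt (F count now 5)
Step 6: +4 fires, +5 burnt (F count now 4)
Step 7: +2 fires, +4 burnt (F count now 2)
Step 8: +0 fires, +2 burnt (F count now 0)
Fire out after step 8
Initially T: 24, now '.': 34
Total burnt (originally-T cells now '.'): 22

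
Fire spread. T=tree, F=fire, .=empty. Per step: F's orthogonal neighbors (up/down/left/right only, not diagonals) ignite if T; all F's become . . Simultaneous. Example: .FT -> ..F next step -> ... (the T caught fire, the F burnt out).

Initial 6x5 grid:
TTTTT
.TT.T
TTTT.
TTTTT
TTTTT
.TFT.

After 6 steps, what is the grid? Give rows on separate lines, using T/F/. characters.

Step 1: 3 trees catch fire, 1 burn out
  TTTTT
  .TT.T
  TTTT.
  TTTTT
  TTFTT
  .F.F.
Step 2: 3 trees catch fire, 3 burn out
  TTTTT
  .TT.T
  TTTT.
  TTFTT
  TF.FT
  .....
Step 3: 5 trees catch fire, 3 burn out
  TTTTT
  .TT.T
  TTFT.
  TF.FT
  F...F
  .....
Step 4: 5 trees catch fire, 5 burn out
  TTTTT
  .TF.T
  TF.F.
  F...F
  .....
  .....
Step 5: 3 trees catch fire, 5 burn out
  TTFTT
  .F..T
  F....
  .....
  .....
  .....
Step 6: 2 trees catch fire, 3 burn out
  TF.FT
  ....T
  .....
  .....
  .....
  .....

TF.FT
....T
.....
.....
.....
.....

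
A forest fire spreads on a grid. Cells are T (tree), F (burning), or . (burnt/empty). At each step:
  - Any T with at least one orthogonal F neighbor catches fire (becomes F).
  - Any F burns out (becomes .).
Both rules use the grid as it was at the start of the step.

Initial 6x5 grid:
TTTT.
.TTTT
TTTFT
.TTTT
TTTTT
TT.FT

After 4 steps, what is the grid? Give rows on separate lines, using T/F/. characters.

Step 1: 6 trees catch fire, 2 burn out
  TTTT.
  .TTFT
  TTF.F
  .TTFT
  TTTFT
  TT..F
Step 2: 8 trees catch fire, 6 burn out
  TTTF.
  .TF.F
  TF...
  .TF.F
  TTF.F
  TT...
Step 3: 5 trees catch fire, 8 burn out
  TTF..
  .F...
  F....
  .F...
  TF...
  TT...
Step 4: 3 trees catch fire, 5 burn out
  TF...
  .....
  .....
  .....
  F....
  TF...

TF...
.....
.....
.....
F....
TF...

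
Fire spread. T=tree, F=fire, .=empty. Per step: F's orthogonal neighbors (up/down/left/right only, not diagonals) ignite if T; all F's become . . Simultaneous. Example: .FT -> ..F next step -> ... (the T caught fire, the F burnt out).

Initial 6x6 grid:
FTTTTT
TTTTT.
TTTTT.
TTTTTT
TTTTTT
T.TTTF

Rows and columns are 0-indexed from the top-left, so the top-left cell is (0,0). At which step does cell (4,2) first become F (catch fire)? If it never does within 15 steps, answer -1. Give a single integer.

Step 1: cell (4,2)='T' (+4 fires, +2 burnt)
Step 2: cell (4,2)='T' (+6 fires, +4 burnt)
Step 3: cell (4,2)='T' (+7 fires, +6 burnt)
Step 4: cell (4,2)='F' (+8 fires, +7 burnt)
  -> target ignites at step 4
Step 5: cell (4,2)='.' (+6 fires, +8 burnt)
Step 6: cell (4,2)='.' (+0 fires, +6 burnt)
  fire out at step 6

4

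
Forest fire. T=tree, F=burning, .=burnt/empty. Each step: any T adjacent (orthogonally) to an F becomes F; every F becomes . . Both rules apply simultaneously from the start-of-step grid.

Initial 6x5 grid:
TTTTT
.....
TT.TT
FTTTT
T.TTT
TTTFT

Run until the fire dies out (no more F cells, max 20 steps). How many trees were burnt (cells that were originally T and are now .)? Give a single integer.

Answer: 16

Derivation:
Step 1: +6 fires, +2 burnt (F count now 6)
Step 2: +7 fires, +6 burnt (F count now 7)
Step 3: +2 fires, +7 burnt (F count now 2)
Step 4: +1 fires, +2 burnt (F count now 1)
Step 5: +0 fires, +1 burnt (F count now 0)
Fire out after step 5
Initially T: 21, now '.': 25
Total burnt (originally-T cells now '.'): 16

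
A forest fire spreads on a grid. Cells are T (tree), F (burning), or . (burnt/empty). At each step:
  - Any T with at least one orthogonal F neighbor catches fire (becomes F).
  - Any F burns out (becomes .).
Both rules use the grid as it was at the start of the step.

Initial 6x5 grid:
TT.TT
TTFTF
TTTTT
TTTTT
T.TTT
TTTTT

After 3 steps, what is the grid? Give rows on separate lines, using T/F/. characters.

Step 1: 5 trees catch fire, 2 burn out
  TT.TF
  TF.F.
  TTFTF
  TTTTT
  T.TTT
  TTTTT
Step 2: 7 trees catch fire, 5 burn out
  TF.F.
  F....
  TF.F.
  TTFTF
  T.TTT
  TTTTT
Step 3: 6 trees catch fire, 7 burn out
  F....
  .....
  F....
  TF.F.
  T.FTF
  TTTTT

F....
.....
F....
TF.F.
T.FTF
TTTTT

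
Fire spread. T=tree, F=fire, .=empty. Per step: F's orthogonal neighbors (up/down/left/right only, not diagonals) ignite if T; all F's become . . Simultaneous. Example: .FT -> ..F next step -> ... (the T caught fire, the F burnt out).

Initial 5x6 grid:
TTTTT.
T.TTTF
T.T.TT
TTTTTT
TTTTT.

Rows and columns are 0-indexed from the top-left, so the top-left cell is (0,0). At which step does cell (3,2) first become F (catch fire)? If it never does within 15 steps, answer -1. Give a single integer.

Step 1: cell (3,2)='T' (+2 fires, +1 burnt)
Step 2: cell (3,2)='T' (+4 fires, +2 burnt)
Step 3: cell (3,2)='T' (+3 fires, +4 burnt)
Step 4: cell (3,2)='T' (+4 fires, +3 burnt)
Step 5: cell (3,2)='F' (+3 fires, +4 burnt)
  -> target ignites at step 5
Step 6: cell (3,2)='.' (+3 fires, +3 burnt)
Step 7: cell (3,2)='.' (+3 fires, +3 burnt)
Step 8: cell (3,2)='.' (+2 fires, +3 burnt)
Step 9: cell (3,2)='.' (+0 fires, +2 burnt)
  fire out at step 9

5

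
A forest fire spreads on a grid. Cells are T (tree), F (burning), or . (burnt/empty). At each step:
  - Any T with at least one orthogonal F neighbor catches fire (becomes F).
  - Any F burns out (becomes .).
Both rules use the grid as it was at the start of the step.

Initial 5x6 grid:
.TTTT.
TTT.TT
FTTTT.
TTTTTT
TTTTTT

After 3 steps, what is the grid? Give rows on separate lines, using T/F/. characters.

Step 1: 3 trees catch fire, 1 burn out
  .TTTT.
  FTT.TT
  .FTTT.
  FTTTTT
  TTTTTT
Step 2: 4 trees catch fire, 3 burn out
  .TTTT.
  .FT.TT
  ..FTT.
  .FTTTT
  FTTTTT
Step 3: 5 trees catch fire, 4 burn out
  .FTTT.
  ..F.TT
  ...FT.
  ..FTTT
  .FTTTT

.FTTT.
..F.TT
...FT.
..FTTT
.FTTTT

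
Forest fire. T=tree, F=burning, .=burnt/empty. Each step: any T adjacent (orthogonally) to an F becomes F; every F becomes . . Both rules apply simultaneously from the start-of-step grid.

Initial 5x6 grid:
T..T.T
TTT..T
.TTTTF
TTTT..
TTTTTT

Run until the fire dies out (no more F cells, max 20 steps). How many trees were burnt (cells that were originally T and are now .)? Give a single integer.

Answer: 20

Derivation:
Step 1: +2 fires, +1 burnt (F count now 2)
Step 2: +2 fires, +2 burnt (F count now 2)
Step 3: +2 fires, +2 burnt (F count now 2)
Step 4: +4 fires, +2 burnt (F count now 4)
Step 5: +4 fires, +4 burnt (F count now 4)
Step 6: +4 fires, +4 burnt (F count now 4)
Step 7: +2 fires, +4 burnt (F count now 2)
Step 8: +0 fires, +2 burnt (F count now 0)
Fire out after step 8
Initially T: 21, now '.': 29
Total burnt (originally-T cells now '.'): 20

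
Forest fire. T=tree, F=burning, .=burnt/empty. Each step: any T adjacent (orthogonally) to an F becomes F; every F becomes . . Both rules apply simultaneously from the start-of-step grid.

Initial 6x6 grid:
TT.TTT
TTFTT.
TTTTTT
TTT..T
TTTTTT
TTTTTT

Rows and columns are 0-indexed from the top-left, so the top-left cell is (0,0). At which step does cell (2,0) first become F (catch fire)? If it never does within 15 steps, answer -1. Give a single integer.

Step 1: cell (2,0)='T' (+3 fires, +1 burnt)
Step 2: cell (2,0)='T' (+7 fires, +3 burnt)
Step 3: cell (2,0)='F' (+6 fires, +7 burnt)
  -> target ignites at step 3
Step 4: cell (2,0)='.' (+6 fires, +6 burnt)
Step 5: cell (2,0)='.' (+5 fires, +6 burnt)
Step 6: cell (2,0)='.' (+3 fires, +5 burnt)
Step 7: cell (2,0)='.' (+1 fires, +3 burnt)
Step 8: cell (2,0)='.' (+0 fires, +1 burnt)
  fire out at step 8

3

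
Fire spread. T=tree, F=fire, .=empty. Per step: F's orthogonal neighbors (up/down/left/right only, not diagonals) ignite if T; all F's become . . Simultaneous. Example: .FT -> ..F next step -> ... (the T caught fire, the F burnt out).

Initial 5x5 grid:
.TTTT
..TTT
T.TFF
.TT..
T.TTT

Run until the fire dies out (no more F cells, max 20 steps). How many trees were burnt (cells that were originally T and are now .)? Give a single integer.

Step 1: +3 fires, +2 burnt (F count now 3)
Step 2: +4 fires, +3 burnt (F count now 4)
Step 3: +3 fires, +4 burnt (F count now 3)
Step 4: +2 fires, +3 burnt (F count now 2)
Step 5: +1 fires, +2 burnt (F count now 1)
Step 6: +0 fires, +1 burnt (F count now 0)
Fire out after step 6
Initially T: 15, now '.': 23
Total burnt (originally-T cells now '.'): 13

Answer: 13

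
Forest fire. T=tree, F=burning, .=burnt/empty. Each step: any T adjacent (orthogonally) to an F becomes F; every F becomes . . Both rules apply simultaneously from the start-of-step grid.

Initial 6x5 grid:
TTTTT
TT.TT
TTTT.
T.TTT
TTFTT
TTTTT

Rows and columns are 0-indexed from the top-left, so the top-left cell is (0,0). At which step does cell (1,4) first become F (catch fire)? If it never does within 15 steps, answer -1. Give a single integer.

Step 1: cell (1,4)='T' (+4 fires, +1 burnt)
Step 2: cell (1,4)='T' (+6 fires, +4 burnt)
Step 3: cell (1,4)='T' (+6 fires, +6 burnt)
Step 4: cell (1,4)='T' (+3 fires, +6 burnt)
Step 5: cell (1,4)='F' (+4 fires, +3 burnt)
  -> target ignites at step 5
Step 6: cell (1,4)='.' (+3 fires, +4 burnt)
Step 7: cell (1,4)='.' (+0 fires, +3 burnt)
  fire out at step 7

5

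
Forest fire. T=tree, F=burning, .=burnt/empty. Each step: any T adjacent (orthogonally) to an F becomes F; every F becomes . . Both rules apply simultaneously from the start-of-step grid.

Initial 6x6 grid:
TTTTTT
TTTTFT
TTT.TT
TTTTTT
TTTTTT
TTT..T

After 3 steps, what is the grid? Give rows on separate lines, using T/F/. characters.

Step 1: 4 trees catch fire, 1 burn out
  TTTTFT
  TTTF.F
  TTT.FT
  TTTTTT
  TTTTTT
  TTT..T
Step 2: 5 trees catch fire, 4 burn out
  TTTF.F
  TTF...
  TTT..F
  TTTTFT
  TTTTTT
  TTT..T
Step 3: 6 trees catch fire, 5 burn out
  TTF...
  TF....
  TTF...
  TTTF.F
  TTTTFT
  TTT..T

TTF...
TF....
TTF...
TTTF.F
TTTTFT
TTT..T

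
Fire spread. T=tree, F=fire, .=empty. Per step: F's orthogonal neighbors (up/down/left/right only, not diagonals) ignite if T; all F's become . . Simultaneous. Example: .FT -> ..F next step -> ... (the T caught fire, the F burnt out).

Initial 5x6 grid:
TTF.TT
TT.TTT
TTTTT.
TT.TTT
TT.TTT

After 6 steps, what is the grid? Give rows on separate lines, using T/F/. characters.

Step 1: 1 trees catch fire, 1 burn out
  TF..TT
  TT.TTT
  TTTTT.
  TT.TTT
  TT.TTT
Step 2: 2 trees catch fire, 1 burn out
  F...TT
  TF.TTT
  TTTTT.
  TT.TTT
  TT.TTT
Step 3: 2 trees catch fire, 2 burn out
  ....TT
  F..TTT
  TFTTT.
  TT.TTT
  TT.TTT
Step 4: 3 trees catch fire, 2 burn out
  ....TT
  ...TTT
  F.FTT.
  TF.TTT
  TT.TTT
Step 5: 3 trees catch fire, 3 burn out
  ....TT
  ...TTT
  ...FT.
  F..TTT
  TF.TTT
Step 6: 4 trees catch fire, 3 burn out
  ....TT
  ...FTT
  ....F.
  ...FTT
  F..TTT

....TT
...FTT
....F.
...FTT
F..TTT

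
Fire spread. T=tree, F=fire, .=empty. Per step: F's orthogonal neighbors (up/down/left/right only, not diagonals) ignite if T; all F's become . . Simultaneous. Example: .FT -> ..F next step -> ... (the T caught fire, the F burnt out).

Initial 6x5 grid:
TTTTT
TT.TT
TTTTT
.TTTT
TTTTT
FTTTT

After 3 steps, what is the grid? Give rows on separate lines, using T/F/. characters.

Step 1: 2 trees catch fire, 1 burn out
  TTTTT
  TT.TT
  TTTTT
  .TTTT
  FTTTT
  .FTTT
Step 2: 2 trees catch fire, 2 burn out
  TTTTT
  TT.TT
  TTTTT
  .TTTT
  .FTTT
  ..FTT
Step 3: 3 trees catch fire, 2 burn out
  TTTTT
  TT.TT
  TTTTT
  .FTTT
  ..FTT
  ...FT

TTTTT
TT.TT
TTTTT
.FTTT
..FTT
...FT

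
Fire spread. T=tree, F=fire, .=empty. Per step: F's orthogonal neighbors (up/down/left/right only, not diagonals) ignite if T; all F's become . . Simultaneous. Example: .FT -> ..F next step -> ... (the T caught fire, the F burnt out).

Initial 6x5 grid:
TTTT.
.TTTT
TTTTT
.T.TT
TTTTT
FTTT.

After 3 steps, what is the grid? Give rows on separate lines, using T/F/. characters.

Step 1: 2 trees catch fire, 1 burn out
  TTTT.
  .TTTT
  TTTTT
  .T.TT
  FTTTT
  .FTT.
Step 2: 2 trees catch fire, 2 burn out
  TTTT.
  .TTTT
  TTTTT
  .T.TT
  .FTTT
  ..FT.
Step 3: 3 trees catch fire, 2 burn out
  TTTT.
  .TTTT
  TTTTT
  .F.TT
  ..FTT
  ...F.

TTTT.
.TTTT
TTTTT
.F.TT
..FTT
...F.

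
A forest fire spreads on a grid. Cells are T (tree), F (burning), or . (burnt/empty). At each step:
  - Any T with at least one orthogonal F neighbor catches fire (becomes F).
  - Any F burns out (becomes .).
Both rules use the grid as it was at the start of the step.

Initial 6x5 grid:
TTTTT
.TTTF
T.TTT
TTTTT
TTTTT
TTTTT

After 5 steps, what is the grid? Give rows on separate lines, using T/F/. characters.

Step 1: 3 trees catch fire, 1 burn out
  TTTTF
  .TTF.
  T.TTF
  TTTTT
  TTTTT
  TTTTT
Step 2: 4 trees catch fire, 3 burn out
  TTTF.
  .TF..
  T.TF.
  TTTTF
  TTTTT
  TTTTT
Step 3: 5 trees catch fire, 4 burn out
  TTF..
  .F...
  T.F..
  TTTF.
  TTTTF
  TTTTT
Step 4: 4 trees catch fire, 5 burn out
  TF...
  .....
  T....
  TTF..
  TTTF.
  TTTTF
Step 5: 4 trees catch fire, 4 burn out
  F....
  .....
  T....
  TF...
  TTF..
  TTTF.

F....
.....
T....
TF...
TTF..
TTTF.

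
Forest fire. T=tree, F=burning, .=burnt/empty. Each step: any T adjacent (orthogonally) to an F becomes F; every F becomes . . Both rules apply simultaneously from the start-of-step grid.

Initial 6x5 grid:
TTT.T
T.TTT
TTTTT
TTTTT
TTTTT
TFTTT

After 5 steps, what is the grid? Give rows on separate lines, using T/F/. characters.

Step 1: 3 trees catch fire, 1 burn out
  TTT.T
  T.TTT
  TTTTT
  TTTTT
  TFTTT
  F.FTT
Step 2: 4 trees catch fire, 3 burn out
  TTT.T
  T.TTT
  TTTTT
  TFTTT
  F.FTT
  ...FT
Step 3: 5 trees catch fire, 4 burn out
  TTT.T
  T.TTT
  TFTTT
  F.FTT
  ...FT
  ....F
Step 4: 4 trees catch fire, 5 burn out
  TTT.T
  T.TTT
  F.FTT
  ...FT
  ....F
  .....
Step 5: 4 trees catch fire, 4 burn out
  TTT.T
  F.FTT
  ...FT
  ....F
  .....
  .....

TTT.T
F.FTT
...FT
....F
.....
.....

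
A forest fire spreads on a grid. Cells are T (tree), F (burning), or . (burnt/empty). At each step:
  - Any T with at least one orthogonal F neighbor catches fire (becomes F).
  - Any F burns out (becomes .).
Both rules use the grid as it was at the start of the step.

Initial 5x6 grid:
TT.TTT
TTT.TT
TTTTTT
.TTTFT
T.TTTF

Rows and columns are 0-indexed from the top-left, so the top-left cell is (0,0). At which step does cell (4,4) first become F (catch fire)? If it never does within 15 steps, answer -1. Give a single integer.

Step 1: cell (4,4)='F' (+4 fires, +2 burnt)
  -> target ignites at step 1
Step 2: cell (4,4)='.' (+5 fires, +4 burnt)
Step 3: cell (4,4)='.' (+5 fires, +5 burnt)
Step 4: cell (4,4)='.' (+4 fires, +5 burnt)
Step 5: cell (4,4)='.' (+2 fires, +4 burnt)
Step 6: cell (4,4)='.' (+2 fires, +2 burnt)
Step 7: cell (4,4)='.' (+1 fires, +2 burnt)
Step 8: cell (4,4)='.' (+0 fires, +1 burnt)
  fire out at step 8

1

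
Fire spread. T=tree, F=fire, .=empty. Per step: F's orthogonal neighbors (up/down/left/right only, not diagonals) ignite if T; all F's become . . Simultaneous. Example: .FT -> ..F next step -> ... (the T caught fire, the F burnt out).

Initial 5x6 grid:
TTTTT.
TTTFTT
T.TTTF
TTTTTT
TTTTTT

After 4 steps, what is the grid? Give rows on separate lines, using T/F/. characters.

Step 1: 7 trees catch fire, 2 burn out
  TTTFT.
  TTF.FF
  T.TFF.
  TTTTTF
  TTTTTT
Step 2: 7 trees catch fire, 7 burn out
  TTF.F.
  TF....
  T.F...
  TTTFF.
  TTTTTF
Step 3: 5 trees catch fire, 7 burn out
  TF....
  F.....
  T.....
  TTF...
  TTTFF.
Step 4: 4 trees catch fire, 5 burn out
  F.....
  ......
  F.....
  TF....
  TTF...

F.....
......
F.....
TF....
TTF...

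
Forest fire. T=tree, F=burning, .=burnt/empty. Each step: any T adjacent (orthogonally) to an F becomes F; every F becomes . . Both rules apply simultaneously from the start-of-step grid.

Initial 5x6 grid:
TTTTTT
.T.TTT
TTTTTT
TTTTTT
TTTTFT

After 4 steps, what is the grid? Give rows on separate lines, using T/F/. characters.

Step 1: 3 trees catch fire, 1 burn out
  TTTTTT
  .T.TTT
  TTTTTT
  TTTTFT
  TTTF.F
Step 2: 4 trees catch fire, 3 burn out
  TTTTTT
  .T.TTT
  TTTTFT
  TTTF.F
  TTF...
Step 3: 5 trees catch fire, 4 burn out
  TTTTTT
  .T.TFT
  TTTF.F
  TTF...
  TF....
Step 4: 6 trees catch fire, 5 burn out
  TTTTFT
  .T.F.F
  TTF...
  TF....
  F.....

TTTTFT
.T.F.F
TTF...
TF....
F.....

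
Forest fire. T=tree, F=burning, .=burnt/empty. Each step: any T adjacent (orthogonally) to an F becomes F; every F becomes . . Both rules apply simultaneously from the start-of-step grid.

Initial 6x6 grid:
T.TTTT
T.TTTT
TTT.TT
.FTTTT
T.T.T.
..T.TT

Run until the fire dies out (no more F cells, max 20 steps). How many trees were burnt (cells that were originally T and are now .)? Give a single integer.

Step 1: +2 fires, +1 burnt (F count now 2)
Step 2: +4 fires, +2 burnt (F count now 4)
Step 3: +4 fires, +4 burnt (F count now 4)
Step 4: +6 fires, +4 burnt (F count now 6)
Step 5: +4 fires, +6 burnt (F count now 4)
Step 6: +3 fires, +4 burnt (F count now 3)
Step 7: +1 fires, +3 burnt (F count now 1)
Step 8: +0 fires, +1 burnt (F count now 0)
Fire out after step 8
Initially T: 25, now '.': 35
Total burnt (originally-T cells now '.'): 24

Answer: 24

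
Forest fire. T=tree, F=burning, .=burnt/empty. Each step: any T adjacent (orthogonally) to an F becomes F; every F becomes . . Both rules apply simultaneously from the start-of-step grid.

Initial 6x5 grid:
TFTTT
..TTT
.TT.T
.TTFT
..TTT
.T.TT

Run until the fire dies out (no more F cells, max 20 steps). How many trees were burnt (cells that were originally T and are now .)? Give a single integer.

Answer: 18

Derivation:
Step 1: +5 fires, +2 burnt (F count now 5)
Step 2: +8 fires, +5 burnt (F count now 8)
Step 3: +5 fires, +8 burnt (F count now 5)
Step 4: +0 fires, +5 burnt (F count now 0)
Fire out after step 4
Initially T: 19, now '.': 29
Total burnt (originally-T cells now '.'): 18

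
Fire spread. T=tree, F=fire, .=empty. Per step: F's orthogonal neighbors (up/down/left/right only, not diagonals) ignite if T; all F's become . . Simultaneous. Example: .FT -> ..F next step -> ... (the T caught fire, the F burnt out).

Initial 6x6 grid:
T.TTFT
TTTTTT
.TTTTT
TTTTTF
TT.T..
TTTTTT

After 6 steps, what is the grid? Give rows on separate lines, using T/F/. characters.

Step 1: 5 trees catch fire, 2 burn out
  T.TF.F
  TTTTFT
  .TTTTF
  TTTTF.
  TT.T..
  TTTTTT
Step 2: 5 trees catch fire, 5 burn out
  T.F...
  TTTF.F
  .TTTF.
  TTTF..
  TT.T..
  TTTTTT
Step 3: 4 trees catch fire, 5 burn out
  T.....
  TTF...
  .TTF..
  TTF...
  TT.F..
  TTTTTT
Step 4: 4 trees catch fire, 4 burn out
  T.....
  TF....
  .TF...
  TF....
  TT....
  TTTFTT
Step 5: 6 trees catch fire, 4 burn out
  T.....
  F.....
  .F....
  F.....
  TF....
  TTF.FT
Step 6: 4 trees catch fire, 6 burn out
  F.....
  ......
  ......
  ......
  F.....
  TF...F

F.....
......
......
......
F.....
TF...F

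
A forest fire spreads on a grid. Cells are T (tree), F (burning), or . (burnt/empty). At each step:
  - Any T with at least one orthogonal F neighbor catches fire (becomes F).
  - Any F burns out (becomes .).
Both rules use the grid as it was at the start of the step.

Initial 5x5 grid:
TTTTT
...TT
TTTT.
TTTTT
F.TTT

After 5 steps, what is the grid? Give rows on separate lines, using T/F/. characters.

Step 1: 1 trees catch fire, 1 burn out
  TTTTT
  ...TT
  TTTT.
  FTTTT
  ..TTT
Step 2: 2 trees catch fire, 1 burn out
  TTTTT
  ...TT
  FTTT.
  .FTTT
  ..TTT
Step 3: 2 trees catch fire, 2 burn out
  TTTTT
  ...TT
  .FTT.
  ..FTT
  ..TTT
Step 4: 3 trees catch fire, 2 burn out
  TTTTT
  ...TT
  ..FT.
  ...FT
  ..FTT
Step 5: 3 trees catch fire, 3 burn out
  TTTTT
  ...TT
  ...F.
  ....F
  ...FT

TTTTT
...TT
...F.
....F
...FT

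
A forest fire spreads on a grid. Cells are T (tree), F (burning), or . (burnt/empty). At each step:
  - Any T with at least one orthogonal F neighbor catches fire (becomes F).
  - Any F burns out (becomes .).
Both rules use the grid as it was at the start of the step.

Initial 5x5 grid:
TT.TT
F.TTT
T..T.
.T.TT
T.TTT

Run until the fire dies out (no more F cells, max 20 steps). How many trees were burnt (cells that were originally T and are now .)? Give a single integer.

Step 1: +2 fires, +1 burnt (F count now 2)
Step 2: +1 fires, +2 burnt (F count now 1)
Step 3: +0 fires, +1 burnt (F count now 0)
Fire out after step 3
Initially T: 16, now '.': 12
Total burnt (originally-T cells now '.'): 3

Answer: 3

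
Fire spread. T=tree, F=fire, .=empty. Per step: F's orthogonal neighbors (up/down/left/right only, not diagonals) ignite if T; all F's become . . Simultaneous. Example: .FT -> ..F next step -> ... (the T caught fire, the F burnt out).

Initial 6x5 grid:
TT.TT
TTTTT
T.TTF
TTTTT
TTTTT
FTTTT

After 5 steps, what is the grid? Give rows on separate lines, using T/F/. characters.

Step 1: 5 trees catch fire, 2 burn out
  TT.TT
  TTTTF
  T.TF.
  TTTTF
  FTTTT
  .FTTT
Step 2: 8 trees catch fire, 5 burn out
  TT.TF
  TTTF.
  T.F..
  FTTF.
  .FTTF
  ..FTT
Step 3: 9 trees catch fire, 8 burn out
  TT.F.
  TTF..
  F....
  .FF..
  ..FF.
  ...FF
Step 4: 2 trees catch fire, 9 burn out
  TT...
  FF...
  .....
  .....
  .....
  .....
Step 5: 2 trees catch fire, 2 burn out
  FF...
  .....
  .....
  .....
  .....
  .....

FF...
.....
.....
.....
.....
.....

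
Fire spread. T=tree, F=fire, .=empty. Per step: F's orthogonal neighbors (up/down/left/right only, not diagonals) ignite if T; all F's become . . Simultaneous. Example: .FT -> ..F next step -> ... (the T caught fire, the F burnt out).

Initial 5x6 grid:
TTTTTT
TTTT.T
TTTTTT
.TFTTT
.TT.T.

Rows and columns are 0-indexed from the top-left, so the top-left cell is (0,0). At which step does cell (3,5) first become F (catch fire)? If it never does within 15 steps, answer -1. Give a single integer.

Step 1: cell (3,5)='T' (+4 fires, +1 burnt)
Step 2: cell (3,5)='T' (+5 fires, +4 burnt)
Step 3: cell (3,5)='F' (+7 fires, +5 burnt)
  -> target ignites at step 3
Step 4: cell (3,5)='.' (+4 fires, +7 burnt)
Step 5: cell (3,5)='.' (+3 fires, +4 burnt)
Step 6: cell (3,5)='.' (+1 fires, +3 burnt)
Step 7: cell (3,5)='.' (+0 fires, +1 burnt)
  fire out at step 7

3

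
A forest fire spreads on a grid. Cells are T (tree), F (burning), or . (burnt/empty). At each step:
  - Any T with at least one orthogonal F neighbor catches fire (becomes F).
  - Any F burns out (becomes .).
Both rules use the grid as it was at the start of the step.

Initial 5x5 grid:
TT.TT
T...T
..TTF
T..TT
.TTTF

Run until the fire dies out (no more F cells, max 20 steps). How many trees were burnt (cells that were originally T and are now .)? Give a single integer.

Step 1: +4 fires, +2 burnt (F count now 4)
Step 2: +4 fires, +4 burnt (F count now 4)
Step 3: +2 fires, +4 burnt (F count now 2)
Step 4: +0 fires, +2 burnt (F count now 0)
Fire out after step 4
Initially T: 14, now '.': 21
Total burnt (originally-T cells now '.'): 10

Answer: 10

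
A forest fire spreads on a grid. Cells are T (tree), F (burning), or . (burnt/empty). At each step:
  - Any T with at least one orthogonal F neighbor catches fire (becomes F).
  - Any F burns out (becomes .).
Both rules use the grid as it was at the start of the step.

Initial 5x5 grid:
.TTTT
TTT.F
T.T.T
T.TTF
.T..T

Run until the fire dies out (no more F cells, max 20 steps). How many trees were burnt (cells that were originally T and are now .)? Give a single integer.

Step 1: +4 fires, +2 burnt (F count now 4)
Step 2: +2 fires, +4 burnt (F count now 2)
Step 3: +2 fires, +2 burnt (F count now 2)
Step 4: +2 fires, +2 burnt (F count now 2)
Step 5: +1 fires, +2 burnt (F count now 1)
Step 6: +1 fires, +1 burnt (F count now 1)
Step 7: +1 fires, +1 burnt (F count now 1)
Step 8: +1 fires, +1 burnt (F count now 1)
Step 9: +0 fires, +1 burnt (F count now 0)
Fire out after step 9
Initially T: 15, now '.': 24
Total burnt (originally-T cells now '.'): 14

Answer: 14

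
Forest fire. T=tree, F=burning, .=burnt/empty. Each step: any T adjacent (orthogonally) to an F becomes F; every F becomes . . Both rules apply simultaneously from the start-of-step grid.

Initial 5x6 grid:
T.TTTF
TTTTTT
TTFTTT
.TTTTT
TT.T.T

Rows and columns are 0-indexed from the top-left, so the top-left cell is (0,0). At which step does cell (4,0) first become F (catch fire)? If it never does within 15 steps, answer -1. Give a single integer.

Step 1: cell (4,0)='T' (+6 fires, +2 burnt)
Step 2: cell (4,0)='T' (+10 fires, +6 burnt)
Step 3: cell (4,0)='T' (+5 fires, +10 burnt)
Step 4: cell (4,0)='F' (+3 fires, +5 burnt)
  -> target ignites at step 4
Step 5: cell (4,0)='.' (+0 fires, +3 burnt)
  fire out at step 5

4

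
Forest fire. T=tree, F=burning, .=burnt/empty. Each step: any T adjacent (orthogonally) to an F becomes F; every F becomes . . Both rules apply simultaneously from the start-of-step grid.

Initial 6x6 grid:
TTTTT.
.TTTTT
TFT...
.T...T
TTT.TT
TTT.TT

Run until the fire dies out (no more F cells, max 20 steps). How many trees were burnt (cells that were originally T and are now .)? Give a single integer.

Answer: 19

Derivation:
Step 1: +4 fires, +1 burnt (F count now 4)
Step 2: +3 fires, +4 burnt (F count now 3)
Step 3: +6 fires, +3 burnt (F count now 6)
Step 4: +4 fires, +6 burnt (F count now 4)
Step 5: +2 fires, +4 burnt (F count now 2)
Step 6: +0 fires, +2 burnt (F count now 0)
Fire out after step 6
Initially T: 24, now '.': 31
Total burnt (originally-T cells now '.'): 19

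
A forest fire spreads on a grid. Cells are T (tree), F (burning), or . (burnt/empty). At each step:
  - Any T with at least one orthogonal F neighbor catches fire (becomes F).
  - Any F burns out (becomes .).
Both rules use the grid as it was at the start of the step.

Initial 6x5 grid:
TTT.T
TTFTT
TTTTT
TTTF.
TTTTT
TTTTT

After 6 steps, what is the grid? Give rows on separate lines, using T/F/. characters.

Step 1: 7 trees catch fire, 2 burn out
  TTF.T
  TF.FT
  TTFFT
  TTF..
  TTTFT
  TTTTT
Step 2: 9 trees catch fire, 7 burn out
  TF..T
  F...F
  TF..F
  TF...
  TTF.F
  TTTFT
Step 3: 7 trees catch fire, 9 burn out
  F...F
  .....
  F....
  F....
  TF...
  TTF.F
Step 4: 2 trees catch fire, 7 burn out
  .....
  .....
  .....
  .....
  F....
  TF...
Step 5: 1 trees catch fire, 2 burn out
  .....
  .....
  .....
  .....
  .....
  F....
Step 6: 0 trees catch fire, 1 burn out
  .....
  .....
  .....
  .....
  .....
  .....

.....
.....
.....
.....
.....
.....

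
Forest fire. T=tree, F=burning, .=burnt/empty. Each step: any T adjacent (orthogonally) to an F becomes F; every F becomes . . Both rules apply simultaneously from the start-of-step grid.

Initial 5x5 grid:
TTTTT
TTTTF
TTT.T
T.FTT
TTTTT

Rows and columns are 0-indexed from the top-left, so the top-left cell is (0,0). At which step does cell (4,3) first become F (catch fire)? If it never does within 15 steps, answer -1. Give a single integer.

Step 1: cell (4,3)='T' (+6 fires, +2 burnt)
Step 2: cell (4,3)='F' (+6 fires, +6 burnt)
  -> target ignites at step 2
Step 3: cell (4,3)='.' (+5 fires, +6 burnt)
Step 4: cell (4,3)='.' (+3 fires, +5 burnt)
Step 5: cell (4,3)='.' (+1 fires, +3 burnt)
Step 6: cell (4,3)='.' (+0 fires, +1 burnt)
  fire out at step 6

2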